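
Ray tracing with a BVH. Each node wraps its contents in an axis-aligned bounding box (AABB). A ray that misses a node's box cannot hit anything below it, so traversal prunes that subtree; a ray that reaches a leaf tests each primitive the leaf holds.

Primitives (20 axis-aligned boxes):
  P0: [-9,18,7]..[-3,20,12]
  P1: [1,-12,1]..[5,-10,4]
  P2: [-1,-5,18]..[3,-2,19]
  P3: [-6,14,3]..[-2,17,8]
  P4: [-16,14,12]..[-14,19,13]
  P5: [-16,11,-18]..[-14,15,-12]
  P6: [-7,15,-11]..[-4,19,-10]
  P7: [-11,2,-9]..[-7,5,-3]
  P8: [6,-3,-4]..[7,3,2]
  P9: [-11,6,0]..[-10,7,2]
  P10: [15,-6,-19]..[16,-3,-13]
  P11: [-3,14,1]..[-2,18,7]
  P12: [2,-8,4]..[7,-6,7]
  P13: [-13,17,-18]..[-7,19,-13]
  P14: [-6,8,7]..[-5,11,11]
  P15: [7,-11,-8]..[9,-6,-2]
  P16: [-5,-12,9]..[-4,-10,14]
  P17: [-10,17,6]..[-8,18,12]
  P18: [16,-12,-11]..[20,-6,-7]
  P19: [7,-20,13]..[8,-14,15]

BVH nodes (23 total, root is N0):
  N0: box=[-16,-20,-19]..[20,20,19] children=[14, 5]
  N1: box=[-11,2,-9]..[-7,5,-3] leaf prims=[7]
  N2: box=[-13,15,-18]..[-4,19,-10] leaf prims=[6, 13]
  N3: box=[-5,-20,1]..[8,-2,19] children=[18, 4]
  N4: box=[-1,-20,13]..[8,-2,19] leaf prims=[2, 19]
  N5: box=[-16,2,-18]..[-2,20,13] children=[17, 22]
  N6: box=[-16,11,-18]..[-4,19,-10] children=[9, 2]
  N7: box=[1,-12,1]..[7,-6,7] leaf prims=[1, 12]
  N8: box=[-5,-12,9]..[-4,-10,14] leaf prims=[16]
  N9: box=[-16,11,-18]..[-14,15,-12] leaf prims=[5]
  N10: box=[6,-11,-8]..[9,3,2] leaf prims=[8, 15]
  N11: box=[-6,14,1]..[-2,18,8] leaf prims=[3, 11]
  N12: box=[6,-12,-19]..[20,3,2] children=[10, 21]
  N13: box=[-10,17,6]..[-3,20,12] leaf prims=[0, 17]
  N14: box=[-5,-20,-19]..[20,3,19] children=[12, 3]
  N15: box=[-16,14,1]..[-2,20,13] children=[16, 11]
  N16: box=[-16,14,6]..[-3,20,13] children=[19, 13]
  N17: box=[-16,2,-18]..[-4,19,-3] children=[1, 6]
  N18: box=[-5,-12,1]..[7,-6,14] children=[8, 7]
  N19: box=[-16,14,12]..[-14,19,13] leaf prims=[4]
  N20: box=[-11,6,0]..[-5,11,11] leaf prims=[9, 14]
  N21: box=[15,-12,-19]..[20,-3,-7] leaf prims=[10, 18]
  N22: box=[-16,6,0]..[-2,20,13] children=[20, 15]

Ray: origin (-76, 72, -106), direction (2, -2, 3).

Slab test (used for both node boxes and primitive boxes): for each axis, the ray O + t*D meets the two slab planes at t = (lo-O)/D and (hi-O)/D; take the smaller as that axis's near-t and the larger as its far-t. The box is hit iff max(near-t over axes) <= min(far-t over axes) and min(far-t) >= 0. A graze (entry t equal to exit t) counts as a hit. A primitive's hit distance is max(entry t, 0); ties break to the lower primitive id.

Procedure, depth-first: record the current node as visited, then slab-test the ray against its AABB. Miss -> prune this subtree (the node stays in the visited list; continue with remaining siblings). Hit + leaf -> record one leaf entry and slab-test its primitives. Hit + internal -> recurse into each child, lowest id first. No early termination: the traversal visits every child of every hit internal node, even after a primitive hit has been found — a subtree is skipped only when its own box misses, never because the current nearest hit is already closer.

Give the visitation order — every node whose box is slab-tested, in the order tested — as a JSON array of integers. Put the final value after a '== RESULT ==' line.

Walk:
N0 x:[30,48] y:[26,46] z:[29,125/3] -> hit [30,125/3], descend [5, 14]
  N5 x:[30,37] y:[26,35] z:[88/3,119/3] -> hit [30,35], descend [17, 22]
    N17 x:[30,36] y:[53/2,35] z:[88/3,103/3] -> hit [30,103/3], descend [1, 6]
      N1 x:[65/2,69/2] y:[67/2,35] z:[97/3,103/3] -> hit [67/2,103/3] leaf, test {P7@t=67/2}
      N6 x:[30,36] y:[53/2,61/2] z:[88/3,32] -> hit [30,61/2], descend [2, 9]
        N2 x:[63/2,36] y:[53/2,57/2] z:[88/3,32] -> miss, prune
        N9 x:[30,31] y:[57/2,61/2] z:[88/3,94/3] -> hit [30,61/2] leaf, test {P5@t=30}
    N22 x:[30,37] y:[26,33] z:[106/3,119/3] -> miss, prune
  N14 x:[71/2,48] y:[69/2,46] z:[29,125/3] -> hit [71/2,125/3], descend [3, 12]
    N3 x:[71/2,42] y:[37,46] z:[107/3,125/3] -> hit [37,125/3], descend [4, 18]
      N4 x:[75/2,42] y:[37,46] z:[119/3,125/3] -> hit [119/3,125/3] leaf, test {P2(miss), P19(miss)}
      N18 x:[71/2,83/2] y:[39,42] z:[107/3,40] -> hit [39,40], descend [7, 8]
        N7 x:[77/2,83/2] y:[39,42] z:[107/3,113/3] -> miss, prune
        N8 x:[71/2,36] y:[41,42] z:[115/3,40] -> miss, prune
    N12 x:[41,48] y:[69/2,42] z:[29,36] -> miss, prune

order=[0, 5, 17, 1, 6, 2, 9, 22, 14, 3, 4, 18, 7, 8, 12]  |boxes|=15  |leaves|=3  hit=P5

== RESULT ==
[0, 5, 17, 1, 6, 2, 9, 22, 14, 3, 4, 18, 7, 8, 12]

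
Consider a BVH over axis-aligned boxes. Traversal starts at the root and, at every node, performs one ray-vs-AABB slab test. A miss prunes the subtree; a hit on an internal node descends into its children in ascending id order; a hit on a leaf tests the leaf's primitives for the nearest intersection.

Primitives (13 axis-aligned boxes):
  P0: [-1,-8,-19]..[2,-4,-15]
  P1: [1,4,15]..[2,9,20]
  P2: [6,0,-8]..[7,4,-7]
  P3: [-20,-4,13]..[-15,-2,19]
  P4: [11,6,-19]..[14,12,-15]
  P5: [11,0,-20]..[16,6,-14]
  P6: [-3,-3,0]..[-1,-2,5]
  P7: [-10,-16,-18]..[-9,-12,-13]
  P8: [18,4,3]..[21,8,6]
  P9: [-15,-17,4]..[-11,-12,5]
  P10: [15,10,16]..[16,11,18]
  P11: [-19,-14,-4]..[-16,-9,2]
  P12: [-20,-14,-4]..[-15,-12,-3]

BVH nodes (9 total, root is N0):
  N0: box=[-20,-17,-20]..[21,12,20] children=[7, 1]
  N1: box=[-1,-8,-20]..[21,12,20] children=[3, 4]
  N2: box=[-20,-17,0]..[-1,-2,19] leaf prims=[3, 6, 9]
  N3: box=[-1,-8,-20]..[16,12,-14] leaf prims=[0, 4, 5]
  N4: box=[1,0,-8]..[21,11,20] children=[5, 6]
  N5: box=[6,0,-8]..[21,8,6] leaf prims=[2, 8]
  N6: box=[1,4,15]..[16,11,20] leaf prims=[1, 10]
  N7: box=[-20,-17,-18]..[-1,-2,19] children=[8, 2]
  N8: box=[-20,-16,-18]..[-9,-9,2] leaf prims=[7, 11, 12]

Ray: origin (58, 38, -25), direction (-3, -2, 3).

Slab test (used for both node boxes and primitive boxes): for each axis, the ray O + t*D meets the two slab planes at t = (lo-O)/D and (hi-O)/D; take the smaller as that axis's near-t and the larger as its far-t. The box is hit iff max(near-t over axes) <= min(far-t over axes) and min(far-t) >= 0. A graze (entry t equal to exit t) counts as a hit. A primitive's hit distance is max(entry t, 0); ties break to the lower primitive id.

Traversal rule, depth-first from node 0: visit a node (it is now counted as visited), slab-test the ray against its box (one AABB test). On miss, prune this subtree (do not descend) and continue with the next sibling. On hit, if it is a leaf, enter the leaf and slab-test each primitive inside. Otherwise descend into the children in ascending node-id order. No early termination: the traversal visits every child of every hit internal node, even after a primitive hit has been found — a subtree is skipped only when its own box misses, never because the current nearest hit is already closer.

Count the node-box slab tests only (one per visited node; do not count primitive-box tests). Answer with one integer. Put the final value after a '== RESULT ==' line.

Walk:
N0 x:[37/3,26] y:[13,55/2] z:[5/3,15] -> hit [13,15], descend [1, 7]
  N1 x:[37/3,59/3] y:[13,23] z:[5/3,15] -> hit [13,15], descend [3, 4]
    N3 x:[14,59/3] y:[13,23] z:[5/3,11/3] -> miss, prune
    N4 x:[37/3,19] y:[27/2,19] z:[17/3,15] -> hit [27/2,15], descend [5, 6]
      N5 x:[37/3,52/3] y:[15,19] z:[17/3,31/3] -> miss, prune
      N6 x:[14,19] y:[27/2,17] z:[40/3,15] -> hit [14,15] leaf, test {P1(miss), P10@t=14}
  N7 x:[59/3,26] y:[20,55/2] z:[7/3,44/3] -> miss, prune

7 AABB tests over nodes [0, 1, 3, 4, 5, 6, 7]; 1 leaf entered; closest P10.

== RESULT ==
7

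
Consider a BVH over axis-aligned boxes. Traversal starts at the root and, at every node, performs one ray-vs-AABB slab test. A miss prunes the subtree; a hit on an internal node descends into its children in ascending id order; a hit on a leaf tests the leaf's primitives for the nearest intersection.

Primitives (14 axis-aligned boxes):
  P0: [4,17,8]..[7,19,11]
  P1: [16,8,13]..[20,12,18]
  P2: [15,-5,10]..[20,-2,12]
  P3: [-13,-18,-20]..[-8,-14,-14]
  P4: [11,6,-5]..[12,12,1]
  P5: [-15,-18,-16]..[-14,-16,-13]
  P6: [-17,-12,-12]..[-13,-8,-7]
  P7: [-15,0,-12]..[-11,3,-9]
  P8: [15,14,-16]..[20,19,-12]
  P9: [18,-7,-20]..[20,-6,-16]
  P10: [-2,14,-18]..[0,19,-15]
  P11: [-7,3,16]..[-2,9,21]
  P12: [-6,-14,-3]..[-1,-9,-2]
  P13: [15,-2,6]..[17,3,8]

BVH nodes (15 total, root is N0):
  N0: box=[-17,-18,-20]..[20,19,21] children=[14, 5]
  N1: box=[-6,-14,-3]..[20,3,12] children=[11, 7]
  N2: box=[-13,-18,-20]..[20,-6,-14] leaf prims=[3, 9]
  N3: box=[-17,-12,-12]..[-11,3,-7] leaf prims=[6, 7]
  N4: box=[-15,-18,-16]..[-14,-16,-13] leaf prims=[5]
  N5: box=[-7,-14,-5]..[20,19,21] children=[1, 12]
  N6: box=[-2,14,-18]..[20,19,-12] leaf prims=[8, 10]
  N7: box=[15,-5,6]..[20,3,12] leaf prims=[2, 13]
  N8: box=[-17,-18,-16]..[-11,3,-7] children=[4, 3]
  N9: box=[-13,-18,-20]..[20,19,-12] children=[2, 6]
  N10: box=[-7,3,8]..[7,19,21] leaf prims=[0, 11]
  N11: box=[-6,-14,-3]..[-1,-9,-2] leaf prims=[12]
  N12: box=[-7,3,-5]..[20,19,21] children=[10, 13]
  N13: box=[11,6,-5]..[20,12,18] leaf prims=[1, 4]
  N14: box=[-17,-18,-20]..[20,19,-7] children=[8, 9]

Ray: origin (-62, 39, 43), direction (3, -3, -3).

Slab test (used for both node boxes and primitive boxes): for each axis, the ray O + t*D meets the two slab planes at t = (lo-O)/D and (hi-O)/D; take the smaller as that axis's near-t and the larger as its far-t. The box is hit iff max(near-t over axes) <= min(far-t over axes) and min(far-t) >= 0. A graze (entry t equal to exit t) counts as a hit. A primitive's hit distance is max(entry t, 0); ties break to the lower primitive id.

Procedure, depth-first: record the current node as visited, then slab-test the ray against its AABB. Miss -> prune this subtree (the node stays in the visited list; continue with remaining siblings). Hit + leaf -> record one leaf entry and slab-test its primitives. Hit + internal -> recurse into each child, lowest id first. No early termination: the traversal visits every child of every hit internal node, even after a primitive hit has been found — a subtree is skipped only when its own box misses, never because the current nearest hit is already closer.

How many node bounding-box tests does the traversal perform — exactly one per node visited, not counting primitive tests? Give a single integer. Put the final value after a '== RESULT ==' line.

Walk:
N0 x:[15,82/3] y:[20/3,19] z:[22/3,21] -> hit [15,19], descend [5, 14]
  N5 x:[55/3,82/3] y:[20/3,53/3] z:[22/3,16] -> miss, prune
  N14 x:[15,82/3] y:[20/3,19] z:[50/3,21] -> hit [50/3,19], descend [8, 9]
    N8 x:[15,17] y:[12,19] z:[50/3,59/3] -> hit [50/3,17], descend [3, 4]
      N3 x:[15,17] y:[12,17] z:[50/3,55/3] -> hit [50/3,17] leaf, test {P6(miss), P7(miss)}
      N4 x:[47/3,16] y:[55/3,19] z:[56/3,59/3] -> miss, prune
    N9 x:[49/3,82/3] y:[20/3,19] z:[55/3,21] -> hit [55/3,19], descend [2, 6]
      N2 x:[49/3,82/3] y:[15,19] z:[19,21] -> hit [19,19] leaf, test {P3(miss), P9(miss)}
      N6 x:[20,82/3] y:[20/3,25/3] z:[55/3,61/3] -> miss, prune

Summary -> nodes [0, 5, 14, 8, 3, 4, 9, 2, 6]; box-tests=9; leaf-entries=2; first=miss

== RESULT ==
9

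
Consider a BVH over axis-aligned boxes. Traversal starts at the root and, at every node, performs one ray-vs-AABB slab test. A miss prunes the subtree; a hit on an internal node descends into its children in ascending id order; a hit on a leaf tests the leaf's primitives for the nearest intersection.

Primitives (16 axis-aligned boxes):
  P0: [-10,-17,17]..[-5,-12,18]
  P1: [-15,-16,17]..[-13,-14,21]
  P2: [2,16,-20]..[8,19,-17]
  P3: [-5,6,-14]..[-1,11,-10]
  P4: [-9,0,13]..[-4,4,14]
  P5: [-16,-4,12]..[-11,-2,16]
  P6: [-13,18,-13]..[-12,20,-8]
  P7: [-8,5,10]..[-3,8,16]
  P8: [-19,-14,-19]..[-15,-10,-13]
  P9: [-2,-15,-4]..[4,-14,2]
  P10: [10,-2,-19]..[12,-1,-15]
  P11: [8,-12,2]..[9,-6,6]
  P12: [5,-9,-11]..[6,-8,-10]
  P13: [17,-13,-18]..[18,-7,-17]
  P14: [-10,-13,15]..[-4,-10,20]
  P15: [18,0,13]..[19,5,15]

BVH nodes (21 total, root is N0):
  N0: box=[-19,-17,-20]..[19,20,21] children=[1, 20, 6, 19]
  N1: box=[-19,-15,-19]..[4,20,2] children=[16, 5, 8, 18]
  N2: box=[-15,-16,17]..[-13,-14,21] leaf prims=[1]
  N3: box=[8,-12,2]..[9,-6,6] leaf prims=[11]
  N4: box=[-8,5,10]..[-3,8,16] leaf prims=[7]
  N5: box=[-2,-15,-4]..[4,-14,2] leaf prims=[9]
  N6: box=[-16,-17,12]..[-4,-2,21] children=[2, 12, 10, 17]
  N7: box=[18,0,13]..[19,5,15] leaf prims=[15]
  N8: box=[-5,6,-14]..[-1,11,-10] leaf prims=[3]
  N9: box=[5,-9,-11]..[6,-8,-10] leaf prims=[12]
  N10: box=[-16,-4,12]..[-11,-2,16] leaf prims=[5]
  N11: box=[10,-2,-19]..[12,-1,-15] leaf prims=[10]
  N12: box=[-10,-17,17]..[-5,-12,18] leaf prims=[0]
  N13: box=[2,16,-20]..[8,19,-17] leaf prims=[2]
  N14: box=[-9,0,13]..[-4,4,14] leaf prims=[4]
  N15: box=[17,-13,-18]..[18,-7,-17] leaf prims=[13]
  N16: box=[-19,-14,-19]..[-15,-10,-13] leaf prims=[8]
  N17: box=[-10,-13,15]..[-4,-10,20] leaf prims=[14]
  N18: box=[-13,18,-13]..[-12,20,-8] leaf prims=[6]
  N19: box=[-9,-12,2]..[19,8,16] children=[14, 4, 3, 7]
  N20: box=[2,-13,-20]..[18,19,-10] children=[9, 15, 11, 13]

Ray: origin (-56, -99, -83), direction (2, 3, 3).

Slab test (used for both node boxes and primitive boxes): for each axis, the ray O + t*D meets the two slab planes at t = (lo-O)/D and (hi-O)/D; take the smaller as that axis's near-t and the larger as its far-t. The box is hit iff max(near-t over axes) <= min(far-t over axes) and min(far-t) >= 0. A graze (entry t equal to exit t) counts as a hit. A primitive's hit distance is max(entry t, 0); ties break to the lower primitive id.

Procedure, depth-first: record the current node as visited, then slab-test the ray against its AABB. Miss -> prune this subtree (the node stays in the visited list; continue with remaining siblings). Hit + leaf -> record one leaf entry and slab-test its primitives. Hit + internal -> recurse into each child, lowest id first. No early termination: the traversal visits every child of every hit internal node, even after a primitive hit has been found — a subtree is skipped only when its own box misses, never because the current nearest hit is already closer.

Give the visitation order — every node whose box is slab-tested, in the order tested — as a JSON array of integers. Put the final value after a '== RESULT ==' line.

Trace the traversal:
N0 x:[37/2,75/2] y:[82/3,119/3] z:[21,104/3] -> hit [82/3,104/3], descend [1, 6, 19, 20]
  N1 x:[37/2,30] y:[28,119/3] z:[64/3,85/3] -> hit [28,85/3], descend [5, 8, 16, 18]
    N5 x:[27,30] y:[28,85/3] z:[79/3,85/3] -> hit [28,85/3] leaf, test {P9@t=28}
    N8 x:[51/2,55/2] y:[35,110/3] z:[23,73/3] -> miss, prune
    N16 x:[37/2,41/2] y:[85/3,89/3] z:[64/3,70/3] -> miss, prune
    N18 x:[43/2,22] y:[39,119/3] z:[70/3,25] -> miss, prune
  N6 x:[20,26] y:[82/3,97/3] z:[95/3,104/3] -> miss, prune
  N19 x:[47/2,75/2] y:[29,107/3] z:[85/3,33] -> hit [29,33], descend [3, 4, 7, 14]
    N3 x:[32,65/2] y:[29,31] z:[85/3,89/3] -> miss, prune
    N4 x:[24,53/2] y:[104/3,107/3] z:[31,33] -> miss, prune
    N7 x:[37,75/2] y:[33,104/3] z:[32,98/3] -> miss, prune
    N14 x:[47/2,26] y:[33,103/3] z:[32,97/3] -> miss, prune
  N20 x:[29,37] y:[86/3,118/3] z:[21,73/3] -> miss, prune

Visited [0, 1, 5, 8, 16, 18, 6, 19, 3, 4, 7, 14, 20]. Tests: 13 box, 1 leaf. Nearest: P9.

== RESULT ==
[0, 1, 5, 8, 16, 18, 6, 19, 3, 4, 7, 14, 20]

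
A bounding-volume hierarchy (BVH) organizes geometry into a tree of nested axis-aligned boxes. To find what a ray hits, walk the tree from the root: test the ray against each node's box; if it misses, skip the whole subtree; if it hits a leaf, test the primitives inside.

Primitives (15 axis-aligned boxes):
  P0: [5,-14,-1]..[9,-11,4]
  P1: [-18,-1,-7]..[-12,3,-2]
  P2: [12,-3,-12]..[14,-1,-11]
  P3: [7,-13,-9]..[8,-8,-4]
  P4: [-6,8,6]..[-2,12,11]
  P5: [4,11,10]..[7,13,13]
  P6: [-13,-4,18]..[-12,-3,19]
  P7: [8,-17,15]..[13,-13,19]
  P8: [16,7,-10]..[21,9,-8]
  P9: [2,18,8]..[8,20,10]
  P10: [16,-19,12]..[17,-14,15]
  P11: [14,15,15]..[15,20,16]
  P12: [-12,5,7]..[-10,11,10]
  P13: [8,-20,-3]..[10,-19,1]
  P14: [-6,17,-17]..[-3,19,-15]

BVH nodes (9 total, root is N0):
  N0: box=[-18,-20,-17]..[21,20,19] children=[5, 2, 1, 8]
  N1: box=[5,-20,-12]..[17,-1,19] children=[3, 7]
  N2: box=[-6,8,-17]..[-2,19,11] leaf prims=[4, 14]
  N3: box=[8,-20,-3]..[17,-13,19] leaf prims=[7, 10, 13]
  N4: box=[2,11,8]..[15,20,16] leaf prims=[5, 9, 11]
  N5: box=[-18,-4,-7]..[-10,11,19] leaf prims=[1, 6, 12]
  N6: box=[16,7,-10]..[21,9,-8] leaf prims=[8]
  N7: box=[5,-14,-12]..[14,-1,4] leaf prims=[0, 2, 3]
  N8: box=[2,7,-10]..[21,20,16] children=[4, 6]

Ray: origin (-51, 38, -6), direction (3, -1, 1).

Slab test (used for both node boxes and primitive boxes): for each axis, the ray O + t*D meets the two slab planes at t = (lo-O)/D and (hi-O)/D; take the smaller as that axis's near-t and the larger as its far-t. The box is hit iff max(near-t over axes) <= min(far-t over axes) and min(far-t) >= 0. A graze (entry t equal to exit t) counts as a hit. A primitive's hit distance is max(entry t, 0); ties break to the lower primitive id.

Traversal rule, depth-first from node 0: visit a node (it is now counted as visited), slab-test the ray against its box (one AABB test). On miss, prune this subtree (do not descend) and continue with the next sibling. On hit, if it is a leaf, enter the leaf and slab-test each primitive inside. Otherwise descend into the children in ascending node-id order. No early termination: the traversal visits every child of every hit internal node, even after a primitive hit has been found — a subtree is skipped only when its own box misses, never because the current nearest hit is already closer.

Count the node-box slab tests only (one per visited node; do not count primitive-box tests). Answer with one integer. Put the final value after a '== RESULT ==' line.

Walk:
N0 x:[11,24] y:[18,58] z:[-11,25] -> hit [18,24], descend [1, 2, 5, 8]
  N1 x:[56/3,68/3] y:[39,58] z:[-6,25] -> miss, prune
  N2 x:[15,49/3] y:[19,30] z:[-11,17] -> miss, prune
  N5 x:[11,41/3] y:[27,42] z:[-1,25] -> miss, prune
  N8 x:[53/3,24] y:[18,31] z:[-4,22] -> hit [18,22], descend [4, 6]
    N4 x:[53/3,22] y:[18,27] z:[14,22] -> hit [18,22] leaf, test {P5(miss), P9(miss), P11@t=65/3}
    N6 x:[67/3,24] y:[29,31] z:[-4,-2] -> miss, prune

7 AABB tests over nodes [0, 1, 2, 5, 8, 4, 6]; 1 leaf entered; closest P11.

== RESULT ==
7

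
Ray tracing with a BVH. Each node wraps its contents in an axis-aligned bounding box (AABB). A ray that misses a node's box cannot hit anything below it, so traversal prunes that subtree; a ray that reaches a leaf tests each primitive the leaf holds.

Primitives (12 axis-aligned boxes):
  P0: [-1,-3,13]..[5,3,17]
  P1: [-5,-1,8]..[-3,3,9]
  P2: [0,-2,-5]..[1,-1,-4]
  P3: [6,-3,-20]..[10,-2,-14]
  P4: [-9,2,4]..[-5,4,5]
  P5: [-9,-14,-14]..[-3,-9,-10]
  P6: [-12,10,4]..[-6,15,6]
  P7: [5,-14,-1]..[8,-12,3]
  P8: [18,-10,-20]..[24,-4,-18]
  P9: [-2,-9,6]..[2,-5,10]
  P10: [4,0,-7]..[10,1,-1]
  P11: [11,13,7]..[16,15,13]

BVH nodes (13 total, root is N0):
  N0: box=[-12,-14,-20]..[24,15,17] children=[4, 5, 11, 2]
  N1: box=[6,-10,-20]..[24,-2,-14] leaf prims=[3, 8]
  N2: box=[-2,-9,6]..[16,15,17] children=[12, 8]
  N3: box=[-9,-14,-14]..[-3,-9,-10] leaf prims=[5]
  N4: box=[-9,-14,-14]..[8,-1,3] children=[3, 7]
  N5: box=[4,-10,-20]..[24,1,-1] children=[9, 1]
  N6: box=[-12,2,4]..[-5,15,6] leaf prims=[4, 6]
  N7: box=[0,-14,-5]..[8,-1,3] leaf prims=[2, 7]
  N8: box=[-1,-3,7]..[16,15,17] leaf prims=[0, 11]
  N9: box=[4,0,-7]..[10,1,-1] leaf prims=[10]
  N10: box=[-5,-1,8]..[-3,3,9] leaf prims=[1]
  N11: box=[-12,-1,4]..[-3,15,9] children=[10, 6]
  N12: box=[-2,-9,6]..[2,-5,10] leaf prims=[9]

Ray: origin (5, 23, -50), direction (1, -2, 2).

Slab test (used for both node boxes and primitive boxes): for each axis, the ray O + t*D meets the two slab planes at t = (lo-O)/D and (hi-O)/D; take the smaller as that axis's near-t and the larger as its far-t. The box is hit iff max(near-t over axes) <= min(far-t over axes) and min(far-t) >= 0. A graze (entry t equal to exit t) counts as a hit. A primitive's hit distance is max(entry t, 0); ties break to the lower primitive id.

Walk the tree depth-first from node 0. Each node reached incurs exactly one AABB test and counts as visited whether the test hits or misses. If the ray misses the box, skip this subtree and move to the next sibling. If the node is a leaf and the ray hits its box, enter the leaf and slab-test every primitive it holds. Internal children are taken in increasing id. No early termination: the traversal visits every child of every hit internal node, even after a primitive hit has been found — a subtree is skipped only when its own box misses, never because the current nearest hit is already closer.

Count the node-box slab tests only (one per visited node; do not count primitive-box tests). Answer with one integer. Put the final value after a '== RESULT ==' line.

Trace the traversal:
N0 x:[-17,19] y:[4,37/2] z:[15,67/2] -> hit [15,37/2], descend [2, 4, 5, 11]
  N2 x:[-7,11] y:[4,16] z:[28,67/2] -> miss, prune
  N4 x:[-14,3] y:[12,37/2] z:[18,53/2] -> miss, prune
  N5 x:[-1,19] y:[11,33/2] z:[15,49/2] -> hit [15,33/2], descend [1, 9]
    N1 x:[1,19] y:[25/2,33/2] z:[15,18] -> hit [15,33/2] leaf, test {P3(miss), P8@t=15}
    N9 x:[-1,5] y:[11,23/2] z:[43/2,49/2] -> miss, prune
  N11 x:[-17,-8] y:[4,12] z:[27,59/2] -> miss, prune

Summary -> nodes [0, 2, 4, 5, 1, 9, 11]; box-tests=7; leaf-entries=1; first=P8

== RESULT ==
7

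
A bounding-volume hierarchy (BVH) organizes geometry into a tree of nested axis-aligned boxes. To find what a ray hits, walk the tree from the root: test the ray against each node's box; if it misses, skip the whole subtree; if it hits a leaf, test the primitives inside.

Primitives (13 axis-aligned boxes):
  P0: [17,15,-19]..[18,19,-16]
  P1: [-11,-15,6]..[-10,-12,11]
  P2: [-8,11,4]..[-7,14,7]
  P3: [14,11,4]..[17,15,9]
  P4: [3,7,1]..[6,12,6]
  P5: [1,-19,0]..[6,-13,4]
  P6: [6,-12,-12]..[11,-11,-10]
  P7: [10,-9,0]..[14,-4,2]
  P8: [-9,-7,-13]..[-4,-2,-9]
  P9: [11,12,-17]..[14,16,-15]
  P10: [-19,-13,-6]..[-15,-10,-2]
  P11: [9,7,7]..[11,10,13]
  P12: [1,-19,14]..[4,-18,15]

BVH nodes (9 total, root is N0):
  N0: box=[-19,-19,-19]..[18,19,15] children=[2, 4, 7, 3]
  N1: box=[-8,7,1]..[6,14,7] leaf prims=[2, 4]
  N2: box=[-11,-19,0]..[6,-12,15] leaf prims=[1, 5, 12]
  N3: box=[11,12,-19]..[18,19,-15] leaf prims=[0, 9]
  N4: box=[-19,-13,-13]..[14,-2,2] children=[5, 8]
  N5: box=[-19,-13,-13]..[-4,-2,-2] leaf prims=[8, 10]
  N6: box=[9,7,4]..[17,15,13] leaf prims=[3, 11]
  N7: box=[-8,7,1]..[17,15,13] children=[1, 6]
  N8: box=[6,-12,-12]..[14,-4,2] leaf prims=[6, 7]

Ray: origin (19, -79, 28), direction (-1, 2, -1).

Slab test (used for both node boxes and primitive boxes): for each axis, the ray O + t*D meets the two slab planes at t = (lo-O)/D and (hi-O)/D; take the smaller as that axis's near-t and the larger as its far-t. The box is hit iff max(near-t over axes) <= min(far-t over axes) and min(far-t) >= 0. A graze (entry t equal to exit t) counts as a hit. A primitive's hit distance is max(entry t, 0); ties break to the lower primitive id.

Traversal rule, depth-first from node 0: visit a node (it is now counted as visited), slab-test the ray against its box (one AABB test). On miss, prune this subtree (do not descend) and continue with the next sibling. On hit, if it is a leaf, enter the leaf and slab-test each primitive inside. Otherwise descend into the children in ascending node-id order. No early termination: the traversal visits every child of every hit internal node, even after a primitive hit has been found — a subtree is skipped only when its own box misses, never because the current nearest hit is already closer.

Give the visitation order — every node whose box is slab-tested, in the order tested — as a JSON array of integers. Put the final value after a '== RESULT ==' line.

Walk:
N0 x:[1,38] y:[30,49] z:[13,47] -> hit [30,38], descend [2, 3, 4, 7]
  N2 x:[13,30] y:[30,67/2] z:[13,28] -> miss, prune
  N3 x:[1,8] y:[91/2,49] z:[43,47] -> miss, prune
  N4 x:[5,38] y:[33,77/2] z:[26,41] -> hit [33,38], descend [5, 8]
    N5 x:[23,38] y:[33,77/2] z:[30,41] -> hit [33,38] leaf, test {P8(miss), P10@t=34}
    N8 x:[5,13] y:[67/2,75/2] z:[26,40] -> miss, prune
  N7 x:[2,27] y:[43,47] z:[15,27] -> miss, prune

Summary -> nodes [0, 2, 3, 4, 5, 8, 7]; box-tests=7; leaf-entries=1; first=P10

== RESULT ==
[0, 2, 3, 4, 5, 8, 7]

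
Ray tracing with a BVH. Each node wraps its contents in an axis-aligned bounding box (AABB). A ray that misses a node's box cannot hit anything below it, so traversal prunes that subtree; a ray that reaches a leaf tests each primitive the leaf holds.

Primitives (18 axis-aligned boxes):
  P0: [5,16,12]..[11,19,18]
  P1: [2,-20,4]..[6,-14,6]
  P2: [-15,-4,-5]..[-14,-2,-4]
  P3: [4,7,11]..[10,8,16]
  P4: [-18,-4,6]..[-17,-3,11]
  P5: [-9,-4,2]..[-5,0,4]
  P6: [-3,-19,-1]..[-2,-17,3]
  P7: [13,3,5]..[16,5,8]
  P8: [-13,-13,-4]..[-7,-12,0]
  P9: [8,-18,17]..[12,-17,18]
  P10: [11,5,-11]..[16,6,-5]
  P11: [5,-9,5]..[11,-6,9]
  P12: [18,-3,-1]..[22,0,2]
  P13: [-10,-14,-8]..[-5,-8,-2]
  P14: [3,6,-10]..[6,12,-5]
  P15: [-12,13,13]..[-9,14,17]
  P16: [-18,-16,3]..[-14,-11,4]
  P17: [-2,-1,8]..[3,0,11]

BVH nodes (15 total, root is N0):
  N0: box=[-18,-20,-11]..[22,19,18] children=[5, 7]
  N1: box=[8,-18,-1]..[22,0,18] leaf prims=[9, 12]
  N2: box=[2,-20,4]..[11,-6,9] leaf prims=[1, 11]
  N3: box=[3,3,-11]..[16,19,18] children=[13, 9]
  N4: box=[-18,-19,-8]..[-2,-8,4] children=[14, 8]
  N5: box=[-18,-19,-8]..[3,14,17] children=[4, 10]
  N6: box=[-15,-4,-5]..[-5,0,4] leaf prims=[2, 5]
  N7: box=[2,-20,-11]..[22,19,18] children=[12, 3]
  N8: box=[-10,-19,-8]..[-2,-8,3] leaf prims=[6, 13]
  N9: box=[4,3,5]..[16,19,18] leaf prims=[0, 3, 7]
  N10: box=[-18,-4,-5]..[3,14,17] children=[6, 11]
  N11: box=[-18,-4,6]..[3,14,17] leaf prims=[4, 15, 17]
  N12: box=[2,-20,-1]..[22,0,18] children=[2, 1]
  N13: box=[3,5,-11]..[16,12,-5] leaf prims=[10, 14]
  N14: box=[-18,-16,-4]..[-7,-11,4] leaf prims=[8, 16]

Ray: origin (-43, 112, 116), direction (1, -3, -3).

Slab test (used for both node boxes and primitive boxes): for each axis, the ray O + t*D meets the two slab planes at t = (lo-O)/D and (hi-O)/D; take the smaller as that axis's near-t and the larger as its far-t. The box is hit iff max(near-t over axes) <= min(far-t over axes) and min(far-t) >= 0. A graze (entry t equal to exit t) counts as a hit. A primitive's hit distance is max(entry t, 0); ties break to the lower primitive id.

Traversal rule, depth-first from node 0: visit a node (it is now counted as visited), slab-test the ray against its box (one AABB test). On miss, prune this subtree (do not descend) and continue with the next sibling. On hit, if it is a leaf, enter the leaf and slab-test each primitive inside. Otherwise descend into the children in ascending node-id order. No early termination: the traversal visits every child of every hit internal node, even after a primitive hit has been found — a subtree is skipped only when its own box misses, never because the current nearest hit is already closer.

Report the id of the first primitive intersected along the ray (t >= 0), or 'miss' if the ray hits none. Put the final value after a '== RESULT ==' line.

Traverse from the root:
N0 x:[25,65] y:[31,44] z:[98/3,127/3] -> hit [98/3,127/3], descend [5, 7]
  N5 x:[25,46] y:[98/3,131/3] z:[33,124/3] -> hit [33,124/3], descend [4, 10]
    N4 x:[25,41] y:[40,131/3] z:[112/3,124/3] -> hit [40,41], descend [8, 14]
      N8 x:[33,41] y:[40,131/3] z:[113/3,124/3] -> hit [40,41] leaf, test {P6(miss), P13(miss)}
      N14 x:[25,36] y:[41,128/3] z:[112/3,40] -> miss, prune
    N10 x:[25,46] y:[98/3,116/3] z:[33,121/3] -> hit [33,116/3], descend [6, 11]
      N6 x:[28,38] y:[112/3,116/3] z:[112/3,121/3] -> hit [112/3,38] leaf, test {P2(miss), P5@t=112/3}
      N11 x:[25,46] y:[98/3,116/3] z:[33,110/3] -> hit [33,110/3] leaf, test {P4(miss), P15@t=33, P17(miss)}
  N7 x:[45,65] y:[31,44] z:[98/3,127/3] -> miss, prune

order=[0, 5, 4, 8, 14, 10, 6, 11, 7]  |boxes|=9  |leaves|=3  hit=P15

== RESULT ==
15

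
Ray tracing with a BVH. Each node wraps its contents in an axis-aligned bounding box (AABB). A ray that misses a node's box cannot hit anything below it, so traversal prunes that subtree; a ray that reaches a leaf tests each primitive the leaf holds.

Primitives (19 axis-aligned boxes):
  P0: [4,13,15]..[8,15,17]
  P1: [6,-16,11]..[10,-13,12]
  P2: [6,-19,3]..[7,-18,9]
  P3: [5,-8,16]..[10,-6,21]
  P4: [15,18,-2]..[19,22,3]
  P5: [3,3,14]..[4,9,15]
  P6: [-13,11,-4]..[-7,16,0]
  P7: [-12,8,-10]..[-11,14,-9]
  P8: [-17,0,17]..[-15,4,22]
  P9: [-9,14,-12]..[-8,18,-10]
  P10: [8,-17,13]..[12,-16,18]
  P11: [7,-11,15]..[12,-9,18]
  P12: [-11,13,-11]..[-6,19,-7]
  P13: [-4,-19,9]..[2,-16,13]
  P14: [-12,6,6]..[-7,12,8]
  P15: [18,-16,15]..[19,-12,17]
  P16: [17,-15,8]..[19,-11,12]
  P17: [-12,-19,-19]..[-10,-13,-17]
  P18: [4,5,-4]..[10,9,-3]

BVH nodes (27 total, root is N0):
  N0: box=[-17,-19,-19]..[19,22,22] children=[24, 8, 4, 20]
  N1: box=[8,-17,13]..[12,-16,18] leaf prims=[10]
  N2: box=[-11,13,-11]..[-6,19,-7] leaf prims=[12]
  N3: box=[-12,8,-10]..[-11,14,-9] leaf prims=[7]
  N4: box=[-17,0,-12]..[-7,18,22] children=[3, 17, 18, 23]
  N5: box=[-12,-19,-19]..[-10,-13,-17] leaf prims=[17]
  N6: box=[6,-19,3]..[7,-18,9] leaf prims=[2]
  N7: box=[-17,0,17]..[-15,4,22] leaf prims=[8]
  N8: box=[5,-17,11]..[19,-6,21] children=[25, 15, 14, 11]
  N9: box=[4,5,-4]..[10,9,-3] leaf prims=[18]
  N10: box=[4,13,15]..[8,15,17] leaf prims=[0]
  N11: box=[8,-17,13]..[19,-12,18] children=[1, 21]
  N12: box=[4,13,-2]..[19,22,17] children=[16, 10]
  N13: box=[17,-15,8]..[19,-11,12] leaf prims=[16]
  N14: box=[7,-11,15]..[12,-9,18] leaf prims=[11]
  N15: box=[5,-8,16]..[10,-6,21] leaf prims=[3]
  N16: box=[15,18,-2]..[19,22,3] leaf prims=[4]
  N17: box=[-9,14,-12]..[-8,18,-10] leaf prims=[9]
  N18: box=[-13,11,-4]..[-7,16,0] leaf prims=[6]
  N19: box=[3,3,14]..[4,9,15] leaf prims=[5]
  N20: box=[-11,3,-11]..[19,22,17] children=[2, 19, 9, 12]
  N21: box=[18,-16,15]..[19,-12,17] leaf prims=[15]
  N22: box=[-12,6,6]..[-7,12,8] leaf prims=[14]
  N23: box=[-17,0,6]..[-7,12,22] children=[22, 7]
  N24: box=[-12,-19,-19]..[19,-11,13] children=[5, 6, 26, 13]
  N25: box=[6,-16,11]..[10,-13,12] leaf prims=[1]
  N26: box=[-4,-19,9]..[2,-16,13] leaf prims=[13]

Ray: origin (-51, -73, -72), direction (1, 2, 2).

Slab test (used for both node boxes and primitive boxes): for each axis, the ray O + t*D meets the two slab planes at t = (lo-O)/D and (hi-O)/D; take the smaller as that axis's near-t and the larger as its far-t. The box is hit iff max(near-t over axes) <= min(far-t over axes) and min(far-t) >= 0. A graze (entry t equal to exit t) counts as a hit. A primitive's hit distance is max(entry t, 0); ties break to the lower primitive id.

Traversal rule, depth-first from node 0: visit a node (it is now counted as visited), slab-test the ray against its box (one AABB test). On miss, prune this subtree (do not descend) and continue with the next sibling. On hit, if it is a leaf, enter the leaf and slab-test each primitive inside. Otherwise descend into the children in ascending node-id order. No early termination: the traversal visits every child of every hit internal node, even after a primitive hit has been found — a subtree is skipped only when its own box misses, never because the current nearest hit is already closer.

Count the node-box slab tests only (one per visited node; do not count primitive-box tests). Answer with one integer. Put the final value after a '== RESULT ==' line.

Walk:
N0 x:[34,70] y:[27,95/2] z:[53/2,47] -> hit [34,47], descend [4, 8, 20, 24]
  N4 x:[34,44] y:[73/2,91/2] z:[30,47] -> hit [73/2,44], descend [3, 17, 18, 23]
    N3 x:[39,40] y:[81/2,87/2] z:[31,63/2] -> miss, prune
    N17 x:[42,43] y:[87/2,91/2] z:[30,31] -> miss, prune
    N18 x:[38,44] y:[42,89/2] z:[34,36] -> miss, prune
    N23 x:[34,44] y:[73/2,85/2] z:[39,47] -> hit [39,85/2], descend [7, 22]
      N7 x:[34,36] y:[73/2,77/2] z:[89/2,47] -> miss, prune
      N22 x:[39,44] y:[79/2,85/2] z:[39,40] -> hit [79/2,40] leaf, test {P14@t=79/2}
  N8 x:[56,70] y:[28,67/2] z:[83/2,93/2] -> miss, prune
  N20 x:[40,70] y:[38,95/2] z:[61/2,89/2] -> hit [40,89/2], descend [2, 9, 12, 19]
    N2 x:[40,45] y:[43,46] z:[61/2,65/2] -> miss, prune
    N9 x:[55,61] y:[39,41] z:[34,69/2] -> miss, prune
    N12 x:[55,70] y:[43,95/2] z:[35,89/2] -> miss, prune
    N19 x:[54,55] y:[38,41] z:[43,87/2] -> miss, prune
  N24 x:[39,70] y:[27,31] z:[53/2,85/2] -> miss, prune

15 AABB tests over nodes [0, 4, 3, 17, 18, 23, 7, 22, 8, 20, 2, 9, 12, 19, 24]; 1 leaf entered; closest P14.

== RESULT ==
15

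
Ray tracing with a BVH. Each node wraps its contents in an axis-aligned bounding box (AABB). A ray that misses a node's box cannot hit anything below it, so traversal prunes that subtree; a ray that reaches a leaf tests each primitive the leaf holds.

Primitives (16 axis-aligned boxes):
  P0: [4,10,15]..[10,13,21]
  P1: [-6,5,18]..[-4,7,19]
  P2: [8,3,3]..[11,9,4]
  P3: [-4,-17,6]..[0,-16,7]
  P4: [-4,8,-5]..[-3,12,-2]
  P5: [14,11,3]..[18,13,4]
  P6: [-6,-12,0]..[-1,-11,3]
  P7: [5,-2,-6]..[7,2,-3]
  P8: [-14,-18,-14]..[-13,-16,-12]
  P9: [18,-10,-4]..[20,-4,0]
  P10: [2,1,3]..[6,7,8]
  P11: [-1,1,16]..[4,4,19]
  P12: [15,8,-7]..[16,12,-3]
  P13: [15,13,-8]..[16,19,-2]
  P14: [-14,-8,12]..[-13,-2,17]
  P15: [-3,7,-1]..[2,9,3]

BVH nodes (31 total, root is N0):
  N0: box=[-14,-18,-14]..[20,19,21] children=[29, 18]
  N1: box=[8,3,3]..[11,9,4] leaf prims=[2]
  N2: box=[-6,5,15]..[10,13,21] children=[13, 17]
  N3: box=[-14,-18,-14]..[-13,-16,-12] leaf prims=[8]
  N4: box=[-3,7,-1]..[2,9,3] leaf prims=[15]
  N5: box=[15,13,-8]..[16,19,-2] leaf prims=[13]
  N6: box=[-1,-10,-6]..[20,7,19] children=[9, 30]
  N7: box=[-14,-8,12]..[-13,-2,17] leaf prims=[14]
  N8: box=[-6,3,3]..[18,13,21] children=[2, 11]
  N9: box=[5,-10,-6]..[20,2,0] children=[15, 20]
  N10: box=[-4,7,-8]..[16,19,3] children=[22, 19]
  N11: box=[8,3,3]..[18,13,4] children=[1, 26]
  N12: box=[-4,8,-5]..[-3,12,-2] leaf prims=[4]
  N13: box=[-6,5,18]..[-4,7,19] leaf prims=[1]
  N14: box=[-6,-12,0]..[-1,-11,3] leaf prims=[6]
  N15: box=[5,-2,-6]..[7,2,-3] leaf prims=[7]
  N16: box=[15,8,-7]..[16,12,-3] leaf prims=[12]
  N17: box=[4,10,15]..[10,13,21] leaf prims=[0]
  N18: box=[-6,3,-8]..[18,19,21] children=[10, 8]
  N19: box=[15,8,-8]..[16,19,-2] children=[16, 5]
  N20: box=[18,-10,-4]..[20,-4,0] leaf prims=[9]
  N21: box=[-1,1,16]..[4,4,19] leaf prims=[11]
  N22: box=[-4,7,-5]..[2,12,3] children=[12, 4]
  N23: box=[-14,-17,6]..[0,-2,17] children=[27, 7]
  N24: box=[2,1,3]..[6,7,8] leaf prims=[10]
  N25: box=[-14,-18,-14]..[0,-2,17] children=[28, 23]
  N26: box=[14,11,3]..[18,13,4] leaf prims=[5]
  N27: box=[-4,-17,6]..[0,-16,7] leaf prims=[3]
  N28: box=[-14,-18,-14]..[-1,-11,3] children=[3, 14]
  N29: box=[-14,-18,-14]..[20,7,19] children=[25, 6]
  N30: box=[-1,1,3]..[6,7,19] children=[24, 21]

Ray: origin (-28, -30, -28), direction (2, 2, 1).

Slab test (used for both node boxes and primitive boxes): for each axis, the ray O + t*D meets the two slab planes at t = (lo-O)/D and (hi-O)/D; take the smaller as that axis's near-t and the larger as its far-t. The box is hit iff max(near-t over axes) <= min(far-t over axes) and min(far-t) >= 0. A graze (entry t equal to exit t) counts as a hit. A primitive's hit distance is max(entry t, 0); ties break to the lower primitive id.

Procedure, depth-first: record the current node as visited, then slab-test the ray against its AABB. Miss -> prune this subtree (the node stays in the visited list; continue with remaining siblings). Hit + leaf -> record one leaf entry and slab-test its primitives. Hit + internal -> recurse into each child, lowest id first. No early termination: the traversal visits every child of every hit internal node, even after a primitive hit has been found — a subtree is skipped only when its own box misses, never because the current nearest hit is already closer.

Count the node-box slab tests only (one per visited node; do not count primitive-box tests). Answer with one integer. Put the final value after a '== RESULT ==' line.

Trace the traversal:
N0 x:[7,24] y:[6,49/2] z:[14,49] -> hit [14,24], descend [18, 29]
  N18 x:[11,23] y:[33/2,49/2] z:[20,49] -> hit [20,23], descend [8, 10]
    N8 x:[11,23] y:[33/2,43/2] z:[31,49] -> miss, prune
    N10 x:[12,22] y:[37/2,49/2] z:[20,31] -> hit [20,22], descend [19, 22]
      N19 x:[43/2,22] y:[19,49/2] z:[20,26] -> hit [43/2,22], descend [5, 16]
        N5 x:[43/2,22] y:[43/2,49/2] z:[20,26] -> hit [43/2,22] leaf, test {P13@t=43/2}
        N16 x:[43/2,22] y:[19,21] z:[21,25] -> miss, prune
      N22 x:[12,15] y:[37/2,21] z:[23,31] -> miss, prune
  N29 x:[7,24] y:[6,37/2] z:[14,47] -> hit [14,37/2], descend [6, 25]
    N6 x:[27/2,24] y:[10,37/2] z:[22,47] -> miss, prune
    N25 x:[7,14] y:[6,14] z:[14,45] -> hit [14,14], descend [23, 28]
      N23 x:[7,14] y:[13/2,14] z:[34,45] -> miss, prune
      N28 x:[7,27/2] y:[6,19/2] z:[14,31] -> miss, prune

Visited [0, 18, 8, 10, 19, 5, 16, 22, 29, 6, 25, 23, 28]. Tests: 13 box, 1 leaf. Nearest: P13.

== RESULT ==
13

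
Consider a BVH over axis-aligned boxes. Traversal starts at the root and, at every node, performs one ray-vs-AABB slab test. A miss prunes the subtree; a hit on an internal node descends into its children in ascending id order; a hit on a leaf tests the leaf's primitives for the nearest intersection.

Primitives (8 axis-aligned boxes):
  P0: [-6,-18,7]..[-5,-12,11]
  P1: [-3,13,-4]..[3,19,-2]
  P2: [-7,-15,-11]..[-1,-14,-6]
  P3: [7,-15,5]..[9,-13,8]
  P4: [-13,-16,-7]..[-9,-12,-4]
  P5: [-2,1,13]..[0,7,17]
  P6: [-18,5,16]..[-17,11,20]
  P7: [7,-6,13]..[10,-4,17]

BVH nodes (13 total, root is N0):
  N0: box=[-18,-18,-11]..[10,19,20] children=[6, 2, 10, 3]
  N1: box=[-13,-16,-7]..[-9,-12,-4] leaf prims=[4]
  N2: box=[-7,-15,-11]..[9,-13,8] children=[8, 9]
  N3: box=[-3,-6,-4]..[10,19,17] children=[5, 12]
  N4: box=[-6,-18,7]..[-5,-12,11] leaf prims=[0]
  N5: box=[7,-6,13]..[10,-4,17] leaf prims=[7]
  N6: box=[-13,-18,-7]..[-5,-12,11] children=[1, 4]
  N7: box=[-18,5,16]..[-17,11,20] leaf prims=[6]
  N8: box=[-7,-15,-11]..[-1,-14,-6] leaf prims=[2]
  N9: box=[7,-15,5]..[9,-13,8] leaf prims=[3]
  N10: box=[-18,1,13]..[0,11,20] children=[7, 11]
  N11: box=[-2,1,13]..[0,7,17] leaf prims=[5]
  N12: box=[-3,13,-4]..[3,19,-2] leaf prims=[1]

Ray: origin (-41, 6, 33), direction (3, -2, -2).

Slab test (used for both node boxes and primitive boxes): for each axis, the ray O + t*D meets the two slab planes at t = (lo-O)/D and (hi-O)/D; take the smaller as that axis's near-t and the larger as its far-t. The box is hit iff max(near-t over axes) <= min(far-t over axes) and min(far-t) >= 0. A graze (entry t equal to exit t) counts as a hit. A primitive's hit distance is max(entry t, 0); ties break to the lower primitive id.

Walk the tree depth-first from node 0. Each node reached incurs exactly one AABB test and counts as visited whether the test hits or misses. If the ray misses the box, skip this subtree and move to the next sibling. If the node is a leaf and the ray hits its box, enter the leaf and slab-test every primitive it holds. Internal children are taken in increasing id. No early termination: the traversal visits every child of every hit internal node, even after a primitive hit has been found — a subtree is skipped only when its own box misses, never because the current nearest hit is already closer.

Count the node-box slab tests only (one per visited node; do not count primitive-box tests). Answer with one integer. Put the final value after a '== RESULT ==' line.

Trace the traversal:
N0 x:[23/3,17] y:[-13/2,12] z:[13/2,22] -> hit [23/3,12], descend [2, 3, 6, 10]
  N2 x:[34/3,50/3] y:[19/2,21/2] z:[25/2,22] -> miss, prune
  N3 x:[38/3,17] y:[-13/2,6] z:[8,37/2] -> miss, prune
  N6 x:[28/3,12] y:[9,12] z:[11,20] -> hit [11,12], descend [1, 4]
    N1 x:[28/3,32/3] y:[9,11] z:[37/2,20] -> miss, prune
    N4 x:[35/3,12] y:[9,12] z:[11,13] -> hit [35/3,12] leaf, test {P0@t=35/3}
  N10 x:[23/3,41/3] y:[-5/2,5/2] z:[13/2,10] -> miss, prune

Visited [0, 2, 3, 6, 1, 4, 10]. Tests: 7 box, 1 leaf. Nearest: P0.

== RESULT ==
7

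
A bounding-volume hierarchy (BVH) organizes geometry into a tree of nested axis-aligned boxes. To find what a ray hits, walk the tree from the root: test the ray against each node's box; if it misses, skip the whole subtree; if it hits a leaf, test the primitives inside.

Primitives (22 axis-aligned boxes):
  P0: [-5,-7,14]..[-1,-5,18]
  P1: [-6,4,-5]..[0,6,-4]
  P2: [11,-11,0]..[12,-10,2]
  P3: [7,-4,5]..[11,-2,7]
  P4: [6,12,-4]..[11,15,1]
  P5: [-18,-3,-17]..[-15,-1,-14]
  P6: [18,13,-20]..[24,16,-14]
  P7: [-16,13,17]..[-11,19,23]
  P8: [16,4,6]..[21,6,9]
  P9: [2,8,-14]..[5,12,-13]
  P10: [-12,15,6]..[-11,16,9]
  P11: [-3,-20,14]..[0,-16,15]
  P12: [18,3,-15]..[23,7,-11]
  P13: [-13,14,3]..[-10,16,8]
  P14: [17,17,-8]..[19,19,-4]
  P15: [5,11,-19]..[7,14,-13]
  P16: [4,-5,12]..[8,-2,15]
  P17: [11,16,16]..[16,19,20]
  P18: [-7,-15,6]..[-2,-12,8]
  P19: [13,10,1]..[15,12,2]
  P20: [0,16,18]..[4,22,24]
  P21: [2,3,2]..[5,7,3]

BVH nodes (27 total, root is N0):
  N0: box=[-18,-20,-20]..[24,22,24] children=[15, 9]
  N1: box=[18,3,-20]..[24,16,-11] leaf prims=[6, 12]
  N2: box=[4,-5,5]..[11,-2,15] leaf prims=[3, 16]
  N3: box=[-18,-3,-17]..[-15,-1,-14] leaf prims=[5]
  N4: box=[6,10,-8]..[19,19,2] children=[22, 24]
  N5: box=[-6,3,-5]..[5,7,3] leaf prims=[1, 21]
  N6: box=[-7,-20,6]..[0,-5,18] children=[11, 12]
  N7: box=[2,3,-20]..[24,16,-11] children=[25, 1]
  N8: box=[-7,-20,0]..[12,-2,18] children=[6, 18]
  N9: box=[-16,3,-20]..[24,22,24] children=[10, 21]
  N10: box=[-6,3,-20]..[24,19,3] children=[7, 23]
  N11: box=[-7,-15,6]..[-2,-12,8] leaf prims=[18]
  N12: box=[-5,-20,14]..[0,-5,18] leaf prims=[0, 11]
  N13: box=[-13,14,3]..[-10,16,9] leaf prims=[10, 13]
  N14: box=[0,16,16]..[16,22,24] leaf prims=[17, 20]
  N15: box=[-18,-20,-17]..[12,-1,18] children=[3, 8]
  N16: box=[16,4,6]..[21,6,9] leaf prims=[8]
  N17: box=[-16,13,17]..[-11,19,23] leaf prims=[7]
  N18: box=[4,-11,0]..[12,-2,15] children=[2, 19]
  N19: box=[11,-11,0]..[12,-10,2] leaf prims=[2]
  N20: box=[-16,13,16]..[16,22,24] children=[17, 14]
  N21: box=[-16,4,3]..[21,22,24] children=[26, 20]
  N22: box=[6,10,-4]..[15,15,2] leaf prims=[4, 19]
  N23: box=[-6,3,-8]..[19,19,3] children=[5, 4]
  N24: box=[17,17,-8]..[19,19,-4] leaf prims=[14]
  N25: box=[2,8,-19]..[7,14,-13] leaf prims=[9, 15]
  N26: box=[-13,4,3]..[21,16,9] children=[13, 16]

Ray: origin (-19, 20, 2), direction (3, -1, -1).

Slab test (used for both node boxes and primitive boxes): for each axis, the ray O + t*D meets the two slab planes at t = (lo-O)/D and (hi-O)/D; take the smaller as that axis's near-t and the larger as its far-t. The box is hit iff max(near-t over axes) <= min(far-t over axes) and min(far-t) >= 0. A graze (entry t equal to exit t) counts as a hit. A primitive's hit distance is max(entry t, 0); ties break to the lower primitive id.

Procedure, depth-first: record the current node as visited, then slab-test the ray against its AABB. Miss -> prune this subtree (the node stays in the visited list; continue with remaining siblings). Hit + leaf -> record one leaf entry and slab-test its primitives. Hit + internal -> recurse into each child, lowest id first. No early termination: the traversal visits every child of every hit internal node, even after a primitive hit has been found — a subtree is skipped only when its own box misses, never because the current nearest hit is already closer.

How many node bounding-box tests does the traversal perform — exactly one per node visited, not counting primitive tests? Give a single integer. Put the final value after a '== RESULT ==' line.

Traverse from the root:
N0 x:[1/3,43/3] y:[-2,40] z:[-22,22] -> hit [1/3,43/3], descend [9, 15]
  N9 x:[1,43/3] y:[-2,17] z:[-22,22] -> hit [1,43/3], descend [10, 21]
    N10 x:[13/3,43/3] y:[1,17] z:[-1,22] -> hit [13/3,43/3], descend [7, 23]
      N7 x:[7,43/3] y:[4,17] z:[13,22] -> hit [13,43/3], descend [1, 25]
        N1 x:[37/3,43/3] y:[4,17] z:[13,22] -> hit [13,43/3] leaf, test {P6(miss), P12@t=13}
        N25 x:[7,26/3] y:[6,12] z:[15,21] -> miss, prune
      N23 x:[13/3,38/3] y:[1,17] z:[-1,10] -> hit [13/3,10], descend [4, 5]
        N4 x:[25/3,38/3] y:[1,10] z:[0,10] -> hit [25/3,10], descend [22, 24]
          N22 x:[25/3,34/3] y:[5,10] z:[0,6] -> miss, prune
          N24 x:[12,38/3] y:[1,3] z:[6,10] -> miss, prune
        N5 x:[13/3,8] y:[13,17] z:[-1,7] -> miss, prune
    N21 x:[1,40/3] y:[-2,16] z:[-22,-1] -> miss, prune
  N15 x:[1/3,31/3] y:[21,40] z:[-16,19] -> miss, prune

Visited [0, 9, 10, 7, 1, 25, 23, 4, 22, 24, 5, 21, 15]. Tests: 13 box, 1 leaf. Nearest: P12.

== RESULT ==
13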